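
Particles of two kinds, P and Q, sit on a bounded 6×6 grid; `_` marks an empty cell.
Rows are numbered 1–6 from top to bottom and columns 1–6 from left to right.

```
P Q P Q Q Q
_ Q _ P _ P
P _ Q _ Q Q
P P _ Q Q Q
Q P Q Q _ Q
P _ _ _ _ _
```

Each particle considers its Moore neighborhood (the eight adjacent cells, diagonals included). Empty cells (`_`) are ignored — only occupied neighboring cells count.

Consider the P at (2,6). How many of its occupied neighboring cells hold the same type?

0

Occupied neighbors of (2,6): (1,5)=Q, (1,6)=Q, (3,5)=Q, (3,6)=Q.
Same type (P): 0 of 4.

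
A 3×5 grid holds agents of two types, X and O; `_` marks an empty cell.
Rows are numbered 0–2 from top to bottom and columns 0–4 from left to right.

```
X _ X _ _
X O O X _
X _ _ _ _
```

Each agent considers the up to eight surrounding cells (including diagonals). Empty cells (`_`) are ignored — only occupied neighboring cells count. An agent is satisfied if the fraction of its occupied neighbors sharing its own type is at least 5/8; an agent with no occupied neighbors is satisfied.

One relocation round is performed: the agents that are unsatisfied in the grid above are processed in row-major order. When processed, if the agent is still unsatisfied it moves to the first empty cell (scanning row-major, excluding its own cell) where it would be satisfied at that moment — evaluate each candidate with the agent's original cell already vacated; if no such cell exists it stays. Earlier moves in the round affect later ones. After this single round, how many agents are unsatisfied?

Initially unsatisfied (in order): (0,0), (0,2), (1,1), (1,2), (1,3), (2,0).
  (0,0) → (0,3).
  (0,2) → (0,4).
  (1,1): no empty cell satisfies it; stays.
  (1,2): no empty cell satisfies it; stays.
  (1,3): now satisfied by earlier moves; stays.
  (2,0) → (1,4).
Resulting grid:
_ _ _ X X
X O O X X
_ _ _ _ _
Unsatisfied now: (1,0), (1,1), (1,2).

3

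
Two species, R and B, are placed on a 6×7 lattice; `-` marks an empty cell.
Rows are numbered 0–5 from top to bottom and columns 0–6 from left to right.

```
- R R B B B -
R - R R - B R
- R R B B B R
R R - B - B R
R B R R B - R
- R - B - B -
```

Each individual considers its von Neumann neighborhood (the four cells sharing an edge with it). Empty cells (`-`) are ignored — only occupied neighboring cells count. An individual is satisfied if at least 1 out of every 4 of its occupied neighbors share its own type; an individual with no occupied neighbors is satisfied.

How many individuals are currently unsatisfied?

Row 0: (0,1)R 1/1 ✓ · (0,2)R 2/3 ✓ · (0,3)B 1/3 ✓ · (0,4)B 2/2 ✓ · (0,5)B 2/2 ✓
Row 1: (1,0)R 0/0 ✓ · (1,2)R 3/3 ✓ · (1,3)R 1/3 ✓ · (1,5)B 2/3 ✓ · (1,6)R 1/2 ✓
Row 2: (2,1)R 2/2 ✓ · (2,2)R 2/3 ✓ · (2,3)B 2/4 ✓ · (2,4)B 2/2 ✓ · (2,5)B 3/4 ✓ · (2,6)R 2/3 ✓
Row 3: (3,0)R 2/2 ✓ · (3,1)R 2/3 ✓ · (3,3)B 1/2 ✓ · (3,5)B 1/2 ✓ · (3,6)R 2/3 ✓
Row 4: (4,0)R 1/2 ✓ · (4,1)B 0/4 ✗ · (4,2)R 1/2 ✓ · (4,3)R 1/4 ✓ · (4,4)B 0/1 ✗ · (4,6)R 1/1 ✓
Row 5: (5,1)R 0/1 ✗ · (5,3)B 0/1 ✗ · (5,5)B 0/0 ✓
Unsatisfied: (4,1), (4,4), (5,1), (5,3) — 4 in total.

4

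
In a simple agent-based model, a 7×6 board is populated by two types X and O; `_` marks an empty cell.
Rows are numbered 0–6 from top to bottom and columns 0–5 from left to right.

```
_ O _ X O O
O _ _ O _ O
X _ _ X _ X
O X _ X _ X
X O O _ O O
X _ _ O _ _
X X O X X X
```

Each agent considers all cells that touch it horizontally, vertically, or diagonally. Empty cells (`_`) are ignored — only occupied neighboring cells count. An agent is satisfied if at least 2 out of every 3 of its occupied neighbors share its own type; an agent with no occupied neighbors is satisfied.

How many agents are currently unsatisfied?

(0,1)O 1/1 ✓
(0,3)X 0/2 ✗
(0,4)O 3/4 ✓
(0,5)O 2/2 ✓
(1,0)O 1/2 ✗
(1,3)O 1/3 ✗
(1,5)O 2/3 ✓
(2,0)X 1/3 ✗
(2,3)X 1/2 ✗
(2,5)X 1/2 ✗
(3,0)O 1/4 ✗
(3,1)X 2/5 ✗
(3,3)X 1/3 ✗
(3,5)X 1/3 ✗
(4,0)X 2/4 ✗
(4,1)O 2/5 ✗
(4,2)O 2/4 ✗
(4,4)O 2/4 ✗
(4,5)O 1/2 ✗
(5,0)X 3/4 ✓
(5,3)O 3/5 ✗
(6,0)X 2/2 ✓
(6,1)X 2/3 ✓
(6,2)O 1/3 ✗
(6,3)X 1/3 ✗
(6,4)X 2/3 ✓
(6,5)X 1/1 ✓
Unsatisfied: (0,3), (1,0), (1,3), (2,0), (2,3), (2,5), (3,0), (3,1), (3,3), (3,5), (4,0), (4,1), (4,2), (4,4), (4,5), (5,3), (6,2), (6,3) — 18 in total.

18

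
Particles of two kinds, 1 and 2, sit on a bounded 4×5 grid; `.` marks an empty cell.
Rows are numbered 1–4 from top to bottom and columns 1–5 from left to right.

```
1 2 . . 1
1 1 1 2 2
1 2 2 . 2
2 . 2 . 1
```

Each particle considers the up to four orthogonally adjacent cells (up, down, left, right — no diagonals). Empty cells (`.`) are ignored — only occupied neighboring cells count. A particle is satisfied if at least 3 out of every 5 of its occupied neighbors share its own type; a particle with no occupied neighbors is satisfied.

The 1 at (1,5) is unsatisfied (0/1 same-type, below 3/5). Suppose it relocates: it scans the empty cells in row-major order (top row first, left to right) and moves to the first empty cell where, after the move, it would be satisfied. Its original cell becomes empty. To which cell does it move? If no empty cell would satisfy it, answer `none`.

none

Vacating (1,5). Empty cells in order:
  (1,3): 1/2 same-type → still unsatisfied.
  (1,4): 0/1 same-type → still unsatisfied.
  (3,4): 0/3 same-type → still unsatisfied.
  (4,2): 0/3 same-type → still unsatisfied.
  (4,4): 1/2 same-type → still unsatisfied.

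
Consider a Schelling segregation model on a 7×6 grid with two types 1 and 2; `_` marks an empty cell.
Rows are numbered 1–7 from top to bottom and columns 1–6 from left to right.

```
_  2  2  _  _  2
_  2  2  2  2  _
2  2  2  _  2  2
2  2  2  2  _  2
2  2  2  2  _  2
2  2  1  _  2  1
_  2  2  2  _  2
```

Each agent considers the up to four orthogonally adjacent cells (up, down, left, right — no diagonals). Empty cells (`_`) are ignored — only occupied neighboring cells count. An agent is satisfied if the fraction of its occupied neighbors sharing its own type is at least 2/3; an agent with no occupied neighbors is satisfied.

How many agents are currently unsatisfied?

5

Row 1: (1,2)2 2/2 ✓ · (1,3)2 2/2 ✓ · (1,6)2 0/0 ✓
Row 2: (2,2)2 3/3 ✓ · (2,3)2 4/4 ✓ · (2,4)2 2/2 ✓ · (2,5)2 2/2 ✓
Row 3: (3,1)2 2/2 ✓ · (3,2)2 4/4 ✓ · (3,3)2 3/3 ✓ · (3,5)2 2/2 ✓ · (3,6)2 2/2 ✓
Row 4: (4,1)2 3/3 ✓ · (4,2)2 4/4 ✓ · (4,3)2 4/4 ✓ · (4,4)2 2/2 ✓ · (4,6)2 2/2 ✓
Row 5: (5,1)2 3/3 ✓ · (5,2)2 4/4 ✓ · (5,3)2 3/4 ✓ · (5,4)2 2/2 ✓ · (5,6)2 1/2 ✗
Row 6: (6,1)2 2/2 ✓ · (6,2)2 3/4 ✓ · (6,3)1 0/3 ✗ · (6,5)2 0/1 ✗ · (6,6)1 0/3 ✗
Row 7: (7,2)2 2/2 ✓ · (7,3)2 2/3 ✓ · (7,4)2 1/1 ✓ · (7,6)2 0/1 ✗
Unsatisfied: (5,6), (6,3), (6,5), (6,6), (7,6) — 5 in total.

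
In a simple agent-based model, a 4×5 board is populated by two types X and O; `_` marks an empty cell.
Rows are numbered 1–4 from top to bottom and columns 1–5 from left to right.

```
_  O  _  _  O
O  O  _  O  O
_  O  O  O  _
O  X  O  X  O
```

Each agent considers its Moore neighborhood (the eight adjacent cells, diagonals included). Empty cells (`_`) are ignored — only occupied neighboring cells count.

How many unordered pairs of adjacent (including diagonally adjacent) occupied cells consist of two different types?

Scan each occupied cell's neighbors to the right and below (and the two forward diagonals) so each pair is counted once.
From row 1: 0 unlike of 4 pairs (running 0/4).
From row 2: 0 unlike of 8 pairs (running 0/12).
From row 3: 4 unlike of 11 pairs (running 4/23).
From row 4: 4 unlike of 4 pairs (running 8/27).
Total adjacent occupied pairs: 27; unlike-type pairs: 8.

8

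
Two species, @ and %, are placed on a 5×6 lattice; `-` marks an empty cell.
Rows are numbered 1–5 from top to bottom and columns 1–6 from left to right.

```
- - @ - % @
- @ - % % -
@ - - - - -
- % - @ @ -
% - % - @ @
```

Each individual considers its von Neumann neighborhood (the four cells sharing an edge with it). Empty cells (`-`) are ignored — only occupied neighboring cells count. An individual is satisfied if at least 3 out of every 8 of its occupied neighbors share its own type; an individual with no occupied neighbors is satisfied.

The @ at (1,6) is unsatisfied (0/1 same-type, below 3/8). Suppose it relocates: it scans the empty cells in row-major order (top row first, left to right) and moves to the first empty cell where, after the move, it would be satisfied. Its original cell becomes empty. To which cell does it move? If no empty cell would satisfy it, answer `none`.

(1,1)

Vacating (1,6). Empty cells in order:
  (1,1): 0/0 same-type → satisfied — stop here.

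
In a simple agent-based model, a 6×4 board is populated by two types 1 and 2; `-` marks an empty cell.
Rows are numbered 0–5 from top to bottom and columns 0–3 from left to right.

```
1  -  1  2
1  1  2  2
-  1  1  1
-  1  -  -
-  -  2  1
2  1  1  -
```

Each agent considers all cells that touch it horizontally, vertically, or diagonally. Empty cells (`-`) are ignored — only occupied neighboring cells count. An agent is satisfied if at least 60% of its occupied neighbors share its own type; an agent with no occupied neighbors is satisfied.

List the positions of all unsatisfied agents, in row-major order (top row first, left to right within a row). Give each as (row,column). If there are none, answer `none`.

(0,0)1 2/2 satisfied
(0,2)1 1/4 not
(0,3)2 2/3 satisfied
(1,0)1 3/3 satisfied
(1,1)1 5/6 satisfied
(1,2)2 2/7 not
(1,3)2 2/5 not
(2,1)1 4/5 satisfied
(2,2)1 4/6 satisfied
(2,3)1 1/3 not
(3,1)1 2/3 satisfied
(4,2)2 0/4 not
(4,3)1 1/2 not
(5,0)2 0/1 not
(5,1)1 1/3 not
(5,2)1 2/3 satisfied

(0,2), (1,2), (1,3), (2,3), (4,2), (4,3), (5,0), (5,1)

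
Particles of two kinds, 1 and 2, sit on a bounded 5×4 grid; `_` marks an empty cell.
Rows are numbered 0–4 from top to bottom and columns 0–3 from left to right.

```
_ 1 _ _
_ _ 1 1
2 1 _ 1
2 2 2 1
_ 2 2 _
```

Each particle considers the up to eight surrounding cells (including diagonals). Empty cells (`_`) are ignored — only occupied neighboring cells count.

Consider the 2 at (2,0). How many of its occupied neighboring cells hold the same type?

Occupied neighbors of (2,0): (2,1)=1, (3,0)=2, (3,1)=2.
Same type (2): 2 of 3.

2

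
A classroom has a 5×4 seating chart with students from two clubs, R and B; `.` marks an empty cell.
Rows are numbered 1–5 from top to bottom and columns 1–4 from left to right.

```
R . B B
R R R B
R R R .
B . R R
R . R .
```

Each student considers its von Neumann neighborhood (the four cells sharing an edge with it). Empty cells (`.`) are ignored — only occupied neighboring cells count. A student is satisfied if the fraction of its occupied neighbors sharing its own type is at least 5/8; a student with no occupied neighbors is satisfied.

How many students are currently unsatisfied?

5

Row 1: (1,1)R 1/1 satisfied · (1,3)B 1/2 not · (1,4)B 2/2 satisfied
Row 2: (2,1)R 3/3 satisfied · (2,2)R 3/3 satisfied · (2,3)R 2/4 not · (2,4)B 1/2 not
Row 3: (3,1)R 2/3 satisfied · (3,2)R 3/3 satisfied · (3,3)R 3/3 satisfied
Row 4: (4,1)B 0/2 not · (4,3)R 3/3 satisfied · (4,4)R 1/1 satisfied
Row 5: (5,1)R 0/1 not · (5,3)R 1/1 satisfied
Unsatisfied: (1,3), (2,3), (2,4), (4,1), (5,1) — 5 in total.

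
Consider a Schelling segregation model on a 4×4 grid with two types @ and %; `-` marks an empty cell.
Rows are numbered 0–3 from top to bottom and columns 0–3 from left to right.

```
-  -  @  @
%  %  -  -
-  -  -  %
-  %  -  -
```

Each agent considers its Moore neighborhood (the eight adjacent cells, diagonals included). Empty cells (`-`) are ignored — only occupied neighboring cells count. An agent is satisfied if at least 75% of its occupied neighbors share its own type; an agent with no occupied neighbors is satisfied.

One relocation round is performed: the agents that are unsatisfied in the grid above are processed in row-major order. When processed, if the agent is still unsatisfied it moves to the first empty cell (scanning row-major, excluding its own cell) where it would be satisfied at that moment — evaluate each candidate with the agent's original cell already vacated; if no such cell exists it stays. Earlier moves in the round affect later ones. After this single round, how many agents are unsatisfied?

Initially unsatisfied (in order): (0,2), (1,1).
  (0,2): no empty cell satisfies it; stays.
  (1,1) → (0,0).
Resulting grid:
% - @ @
% - - -
- - - %
- % - -
All satisfied now.

0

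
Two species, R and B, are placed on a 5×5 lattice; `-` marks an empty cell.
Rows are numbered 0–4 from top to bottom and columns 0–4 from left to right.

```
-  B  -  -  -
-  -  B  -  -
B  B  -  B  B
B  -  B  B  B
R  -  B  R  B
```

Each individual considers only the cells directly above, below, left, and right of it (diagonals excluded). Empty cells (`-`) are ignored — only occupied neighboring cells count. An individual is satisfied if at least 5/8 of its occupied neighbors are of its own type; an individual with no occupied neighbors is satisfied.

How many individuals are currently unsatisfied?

5

(0,1)B 0/0 ok
(1,2)B 0/0 ok
(2,0)B 2/2 ok
(2,1)B 1/1 ok
(2,3)B 2/2 ok
(2,4)B 2/2 ok
(3,0)B 1/2 unhappy
(3,2)B 2/2 ok
(3,3)B 3/4 ok
(3,4)B 3/3 ok
(4,0)R 0/1 unhappy
(4,2)B 1/2 unhappy
(4,3)R 0/3 unhappy
(4,4)B 1/2 unhappy
Unsatisfied: (3,0), (4,0), (4,2), (4,3), (4,4) — 5 in total.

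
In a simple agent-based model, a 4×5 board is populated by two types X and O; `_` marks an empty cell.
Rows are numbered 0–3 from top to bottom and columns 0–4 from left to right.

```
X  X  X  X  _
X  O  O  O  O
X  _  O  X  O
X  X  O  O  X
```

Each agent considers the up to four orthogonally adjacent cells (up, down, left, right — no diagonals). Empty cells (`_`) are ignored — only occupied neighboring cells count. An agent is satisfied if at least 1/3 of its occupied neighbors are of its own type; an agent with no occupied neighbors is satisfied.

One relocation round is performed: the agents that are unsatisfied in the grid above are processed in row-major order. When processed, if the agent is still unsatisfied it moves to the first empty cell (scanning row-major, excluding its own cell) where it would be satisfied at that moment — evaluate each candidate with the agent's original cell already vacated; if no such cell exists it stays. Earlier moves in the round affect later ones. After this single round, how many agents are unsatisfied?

Initially unsatisfied (in order): (2,3), (3,4).
  (2,3) → (0,4).
  (3,4) → (2,1).
Resulting grid:
X X X X X
X O O O O
X X O _ O
X X O O _
Unsatisfied now: (1,1).

1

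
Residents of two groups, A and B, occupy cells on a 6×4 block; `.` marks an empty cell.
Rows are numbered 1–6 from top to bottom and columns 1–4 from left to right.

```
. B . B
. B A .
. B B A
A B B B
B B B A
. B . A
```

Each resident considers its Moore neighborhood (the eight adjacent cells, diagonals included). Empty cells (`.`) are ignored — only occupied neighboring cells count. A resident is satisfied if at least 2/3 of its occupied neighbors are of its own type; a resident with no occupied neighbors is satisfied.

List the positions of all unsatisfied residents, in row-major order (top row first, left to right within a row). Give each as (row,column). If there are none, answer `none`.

Row 1: (1,2)B 1/2 ✗ · (1,4)B 0/1 ✗
Row 2: (2,2)B 3/4 ✓ · (2,3)A 1/6 ✗
Row 3: (3,2)B 4/6 ✓ · (3,3)B 5/7 ✓ · (3,4)A 1/4 ✗
Row 4: (4,1)A 0/4 ✗ · (4,2)B 6/7 ✓ · (4,3)B 6/8 ✓ · (4,4)B 3/5 ✗
Row 5: (5,1)B 3/4 ✓ · (5,2)B 5/6 ✓ · (5,3)B 5/7 ✓ · (5,4)A 1/4 ✗
Row 6: (6,2)B 3/3 ✓ · (6,4)A 1/2 ✗

(1,2), (1,4), (2,3), (3,4), (4,1), (4,4), (5,4), (6,4)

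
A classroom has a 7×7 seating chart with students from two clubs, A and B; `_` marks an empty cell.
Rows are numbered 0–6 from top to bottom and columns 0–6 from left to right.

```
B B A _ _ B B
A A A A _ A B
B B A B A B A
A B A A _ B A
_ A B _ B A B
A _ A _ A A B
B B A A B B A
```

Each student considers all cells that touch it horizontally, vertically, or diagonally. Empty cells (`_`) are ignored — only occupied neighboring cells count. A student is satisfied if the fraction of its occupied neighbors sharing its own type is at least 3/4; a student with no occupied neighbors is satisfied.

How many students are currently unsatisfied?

38

(0,0)B 1/3 not
(0,1)B 1/5 not
(0,2)A 3/4 satisfied
(0,5)B 2/3 not
(0,6)B 2/3 not
(1,0)A 1/5 not
(1,1)A 4/8 not
(1,2)A 4/7 not
(1,3)A 4/5 satisfied
(1,5)A 2/6 not
(1,6)B 3/5 not
(2,0)B 2/5 not
(2,1)B 2/8 not
(2,2)A 5/8 not
(2,3)B 0/6 not
(2,4)A 3/6 not
(2,5)B 2/6 not
(2,6)A 2/5 not
(3,0)A 1/4 not
(3,1)B 3/7 not
(3,2)A 3/7 not
(3,3)A 3/6 not
(3,5)B 3/7 not
(3,6)A 2/5 not
(4,1)A 4/6 not
(4,2)B 1/5 not
(4,4)B 1/5 not
(4,5)A 3/7 not
(4,6)B 2/5 not
(5,0)A 1/3 not
(5,2)A 3/5 not
(5,4)A 3/6 not
(5,5)A 3/8 not
(5,6)B 2/5 not
(6,0)B 1/2 not
(6,1)B 1/4 not
(6,2)A 2/3 not
(6,3)A 3/4 satisfied
(6,4)B 1/4 not
(6,5)B 2/5 not
(6,6)A 1/3 not
Unsatisfied: (0,0), (0,1), (0,5), (0,6), (1,0), (1,1), (1,2), (1,5), (1,6), (2,0), (2,1), (2,2), (2,3), (2,4), (2,5), (2,6), (3,0), (3,1), (3,2), (3,3), (3,5), (3,6), (4,1), (4,2), (4,4), (4,5), (4,6), (5,0), (5,2), (5,4), (5,5), (5,6), (6,0), (6,1), (6,2), (6,4), (6,5), (6,6) — 38 in total.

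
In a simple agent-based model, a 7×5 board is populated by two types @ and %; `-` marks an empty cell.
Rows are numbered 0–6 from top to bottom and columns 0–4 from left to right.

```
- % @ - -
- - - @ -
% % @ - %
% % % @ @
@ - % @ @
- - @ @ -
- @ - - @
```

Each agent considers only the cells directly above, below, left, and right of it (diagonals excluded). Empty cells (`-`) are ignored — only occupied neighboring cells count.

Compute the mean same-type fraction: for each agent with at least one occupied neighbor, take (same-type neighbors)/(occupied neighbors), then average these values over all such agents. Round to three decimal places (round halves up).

0.515

Row 0: (0,1)% 0/1 · (0,2)@ 0/1
Row 1: (1,3)@ — no occupied neighbors
Row 2: (2,0)% 2/2 · (2,1)% 2/3 · (2,2)@ 0/2 · (2,4)% 0/1
Row 3: (3,0)% 2/3 · (3,1)% 3/3 · (3,2)% 2/4 · (3,3)@ 2/3 · (3,4)@ 2/3
Row 4: (4,0)@ 0/1 · (4,2)% 1/3 · (4,3)@ 3/4 · (4,4)@ 2/2
Row 5: (5,2)@ 1/2 · (5,3)@ 2/2
Row 6: (6,1)@ — no occupied neighbors · (6,4)@ — no occupied neighbors
Sum over 17 agents: 0/1 + 0/1 + 2/2 + 2/3 + 0/2 + 0/1 + 2/3 + 3/3 + 2/4 + 2/3 + 2/3 + 0/1 + 1/3 + 3/4 + 2/2 + 1/2 + 2/2 = 35/4; mean = 35/4 ÷ 17 = 35/68 = 0.514705… → 0.515.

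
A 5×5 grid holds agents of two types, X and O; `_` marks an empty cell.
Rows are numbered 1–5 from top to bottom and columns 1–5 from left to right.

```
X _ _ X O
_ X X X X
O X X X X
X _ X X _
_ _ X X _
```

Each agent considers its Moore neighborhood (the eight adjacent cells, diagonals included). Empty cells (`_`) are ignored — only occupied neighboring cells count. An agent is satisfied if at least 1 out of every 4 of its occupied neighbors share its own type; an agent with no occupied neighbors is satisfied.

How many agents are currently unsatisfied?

2

Row 1: (1,1)X 1/1 ok · (1,4)X 3/4 ok · (1,5)O 0/3 unhappy
Row 2: (2,2)X 4/5 ok · (2,3)X 6/6 ok · (2,4)X 6/7 ok · (2,5)X 4/5 ok
Row 3: (3,1)O 0/3 unhappy · (3,2)X 5/6 ok · (3,3)X 7/7 ok · (3,4)X 7/7 ok · (3,5)X 4/4 ok
Row 4: (4,1)X 1/2 ok · (4,3)X 6/6 ok · (4,4)X 6/6 ok
Row 5: (5,3)X 3/3 ok · (5,4)X 3/3 ok
Unsatisfied: (1,5), (3,1) — 2 in total.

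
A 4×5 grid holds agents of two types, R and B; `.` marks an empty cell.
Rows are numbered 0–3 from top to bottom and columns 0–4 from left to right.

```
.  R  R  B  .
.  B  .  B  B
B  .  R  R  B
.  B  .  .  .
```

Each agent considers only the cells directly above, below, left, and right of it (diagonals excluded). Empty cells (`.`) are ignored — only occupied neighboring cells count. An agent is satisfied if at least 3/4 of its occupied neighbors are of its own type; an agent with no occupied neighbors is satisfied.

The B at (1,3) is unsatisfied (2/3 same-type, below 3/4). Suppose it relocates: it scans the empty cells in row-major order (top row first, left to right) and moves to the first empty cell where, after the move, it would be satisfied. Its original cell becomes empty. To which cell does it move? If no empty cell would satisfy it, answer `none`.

(0,4)

Vacating (1,3). Empty cells in order:
  (0,0): 0/1 same-type → still unsatisfied.
  (0,4): 2/2 same-type → satisfied — stop here.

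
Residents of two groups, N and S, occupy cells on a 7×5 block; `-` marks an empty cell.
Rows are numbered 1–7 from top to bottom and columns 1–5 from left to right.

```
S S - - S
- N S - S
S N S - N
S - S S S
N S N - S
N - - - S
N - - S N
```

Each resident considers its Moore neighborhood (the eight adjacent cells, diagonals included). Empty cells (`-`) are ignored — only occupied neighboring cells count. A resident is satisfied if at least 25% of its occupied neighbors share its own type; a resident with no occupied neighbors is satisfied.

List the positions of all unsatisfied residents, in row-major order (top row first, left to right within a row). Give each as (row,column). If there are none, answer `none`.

(2,2), (3,2), (3,5), (5,3), (7,5)

Row 1: (1,1)S 1/2 ok · (1,2)S 2/3 ok · (1,5)S 1/1 ok
Row 2: (2,2)N 1/6 unhappy · (2,3)S 2/4 ok · (2,5)S 1/2 ok
Row 3: (3,1)S 1/3 ok · (3,2)N 1/6 unhappy · (3,3)S 3/5 ok · (3,5)N 0/3 unhappy
Row 4: (4,1)S 2/4 ok · (4,3)S 3/5 ok · (4,4)S 4/6 ok · (4,5)S 2/3 ok
Row 5: (5,1)N 1/3 ok · (5,2)S 2/5 ok · (5,3)N 0/3 unhappy · (5,5)S 3/3 ok
Row 6: (6,1)N 2/3 ok · (6,5)S 2/3 ok
Row 7: (7,1)N 1/1 ok · (7,4)S 1/2 ok · (7,5)N 0/2 unhappy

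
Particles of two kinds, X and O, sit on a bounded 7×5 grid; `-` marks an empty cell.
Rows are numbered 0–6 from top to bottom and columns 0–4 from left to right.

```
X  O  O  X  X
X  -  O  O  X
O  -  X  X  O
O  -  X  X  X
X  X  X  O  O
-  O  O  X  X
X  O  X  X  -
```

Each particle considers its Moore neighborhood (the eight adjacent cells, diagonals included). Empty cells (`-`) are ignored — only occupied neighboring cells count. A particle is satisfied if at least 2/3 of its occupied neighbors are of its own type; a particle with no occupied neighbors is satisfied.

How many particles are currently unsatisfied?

26

(0,0)X 1/2 not
(0,1)O 2/4 not
(0,2)O 3/4 satisfied
(0,3)X 2/5 not
(0,4)X 2/3 satisfied
(1,0)X 1/3 not
(1,2)O 3/6 not
(1,3)O 3/8 not
(1,4)X 3/5 not
(2,0)O 1/2 not
(2,2)X 3/5 not
(2,3)X 5/8 not
(2,4)O 1/5 not
(3,0)O 1/3 not
(3,2)X 5/6 satisfied
(3,3)X 5/8 not
(3,4)X 2/5 not
(4,0)X 1/3 not
(4,1)X 3/6 not
(4,2)X 4/7 not
(4,3)O 2/8 not
(4,4)O 1/5 not
(5,1)O 2/7 not
(5,2)O 3/8 not
(5,3)X 4/7 not
(5,4)X 2/4 not
(6,0)X 0/2 not
(6,1)O 2/4 not
(6,2)X 2/5 not
(6,3)X 3/4 satisfied
Unsatisfied: (0,0), (0,1), (0,3), (1,0), (1,2), (1,3), (1,4), (2,0), (2,2), (2,3), (2,4), (3,0), (3,3), (3,4), (4,0), (4,1), (4,2), (4,3), (4,4), (5,1), (5,2), (5,3), (5,4), (6,0), (6,1), (6,2) — 26 in total.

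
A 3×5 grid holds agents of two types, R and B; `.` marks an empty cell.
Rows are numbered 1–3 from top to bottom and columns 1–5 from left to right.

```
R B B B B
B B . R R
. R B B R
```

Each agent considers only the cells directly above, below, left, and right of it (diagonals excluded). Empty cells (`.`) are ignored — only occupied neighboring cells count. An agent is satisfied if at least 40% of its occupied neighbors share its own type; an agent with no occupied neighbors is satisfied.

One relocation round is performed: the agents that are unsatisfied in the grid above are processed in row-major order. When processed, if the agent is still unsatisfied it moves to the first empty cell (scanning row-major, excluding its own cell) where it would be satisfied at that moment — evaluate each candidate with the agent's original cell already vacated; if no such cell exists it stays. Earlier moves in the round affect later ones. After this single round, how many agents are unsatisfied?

Initially unsatisfied (in order): (1,1), (2,4), (3,2), (3,4).
  (1,1) → (3,1).
  (2,4): no empty cell satisfies it; stays.
  (3,2): no empty cell satisfies it; stays.
  (3,4) → (1,1).
Resulting grid:
B B B B B
B B . R R
R R B . R
Unsatisfied now: (3,2), (3,3).

2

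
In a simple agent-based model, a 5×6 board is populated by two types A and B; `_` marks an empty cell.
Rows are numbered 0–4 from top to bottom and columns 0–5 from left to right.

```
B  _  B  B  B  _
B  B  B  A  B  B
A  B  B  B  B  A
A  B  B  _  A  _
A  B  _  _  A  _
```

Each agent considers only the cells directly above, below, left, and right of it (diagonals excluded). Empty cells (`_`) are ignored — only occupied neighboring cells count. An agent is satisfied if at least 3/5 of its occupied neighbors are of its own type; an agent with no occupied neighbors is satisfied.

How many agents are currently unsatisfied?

Row 0: (0,0)B 1/1 ok · (0,2)B 2/2 ok · (0,3)B 2/3 ok · (0,4)B 2/2 ok
Row 1: (1,0)B 2/3 ok · (1,1)B 3/3 ok · (1,2)B 3/4 ok · (1,3)A 0/4 unhappy · (1,4)B 3/4 ok · (1,5)B 1/2 unhappy
Row 2: (2,0)A 1/3 unhappy · (2,1)B 3/4 ok · (2,2)B 4/4 ok · (2,3)B 2/3 ok · (2,4)B 2/4 unhappy · (2,5)A 0/2 unhappy
Row 3: (3,0)A 2/3 ok · (3,1)B 3/4 ok · (3,2)B 2/2 ok · (3,4)A 1/2 unhappy
Row 4: (4,0)A 1/2 unhappy · (4,1)B 1/2 unhappy · (4,4)A 1/1 ok
Unsatisfied: (1,3), (1,5), (2,0), (2,4), (2,5), (3,4), (4,0), (4,1) — 8 in total.

8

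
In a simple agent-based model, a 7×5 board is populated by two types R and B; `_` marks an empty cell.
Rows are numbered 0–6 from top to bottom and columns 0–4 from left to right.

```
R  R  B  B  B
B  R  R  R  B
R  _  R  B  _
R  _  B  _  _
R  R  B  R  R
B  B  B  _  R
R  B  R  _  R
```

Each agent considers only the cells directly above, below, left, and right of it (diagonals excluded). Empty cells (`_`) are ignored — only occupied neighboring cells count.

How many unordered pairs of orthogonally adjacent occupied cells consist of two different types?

Scan each occupied cell's neighbors to the right and below so each pair is counted once.
From row 0: 4 unlike of 9 pairs (running 4/9).
From row 1: 4 unlike of 7 pairs (running 8/16).
From row 2: 2 unlike of 3 pairs (running 10/19).
From row 3: 0 unlike of 2 pairs (running 10/21).
From row 4: 4 unlike of 8 pairs (running 14/29).
From row 5: 2 unlike of 6 pairs (running 16/35).
From row 6: 2 unlike of 2 pairs (running 18/37).
Total adjacent occupied pairs: 37; unlike-type pairs: 18.

18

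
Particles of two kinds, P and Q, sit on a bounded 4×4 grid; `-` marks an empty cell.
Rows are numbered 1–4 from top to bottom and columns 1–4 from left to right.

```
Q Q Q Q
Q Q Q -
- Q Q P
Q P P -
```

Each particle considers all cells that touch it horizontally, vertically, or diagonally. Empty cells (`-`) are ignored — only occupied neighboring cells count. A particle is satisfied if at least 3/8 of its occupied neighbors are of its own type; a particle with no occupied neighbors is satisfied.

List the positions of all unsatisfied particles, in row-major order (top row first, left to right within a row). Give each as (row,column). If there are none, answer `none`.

Row 1: (1,1)Q 3/3 satisfied · (1,2)Q 5/5 satisfied · (1,3)Q 4/4 satisfied · (1,4)Q 2/2 satisfied
Row 2: (2,1)Q 4/4 satisfied · (2,2)Q 7/7 satisfied · (2,3)Q 6/7 satisfied
Row 3: (3,2)Q 5/7 satisfied · (3,3)Q 3/6 satisfied · (3,4)P 1/3 not
Row 4: (4,1)Q 1/2 satisfied · (4,2)P 1/4 not · (4,3)P 2/4 satisfied

(3,4), (4,2)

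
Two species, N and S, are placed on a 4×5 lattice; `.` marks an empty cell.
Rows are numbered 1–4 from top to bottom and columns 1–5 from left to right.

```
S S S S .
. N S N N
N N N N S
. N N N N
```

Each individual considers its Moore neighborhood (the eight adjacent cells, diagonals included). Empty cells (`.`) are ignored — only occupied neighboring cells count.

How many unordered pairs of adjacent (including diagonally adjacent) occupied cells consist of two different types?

16

Scan each occupied cell's neighbors to the right and below (and the two forward diagonals) so each pair is counted once.
From row 1: 6 unlike of 12 pairs (running 6/12).
From row 2: 7 unlike of 14 pairs (running 13/26).
From row 3: 3 unlike of 15 pairs (running 16/41).
From row 4: 0 unlike of 3 pairs (running 16/44).
Total adjacent occupied pairs: 44; unlike-type pairs: 16.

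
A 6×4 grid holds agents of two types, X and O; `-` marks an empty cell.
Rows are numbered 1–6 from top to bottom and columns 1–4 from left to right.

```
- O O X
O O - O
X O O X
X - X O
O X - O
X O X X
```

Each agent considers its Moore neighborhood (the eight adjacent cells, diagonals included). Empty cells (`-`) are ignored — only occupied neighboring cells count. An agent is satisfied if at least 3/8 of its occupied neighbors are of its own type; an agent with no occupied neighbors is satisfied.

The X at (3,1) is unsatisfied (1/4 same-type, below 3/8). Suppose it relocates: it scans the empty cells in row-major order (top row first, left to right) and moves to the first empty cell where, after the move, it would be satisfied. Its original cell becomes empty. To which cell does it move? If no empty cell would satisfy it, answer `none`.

(4,2)

Vacating (3,1). Empty cells in order:
  (1,1): 0/3 same-type → still unsatisfied.
  (2,3): 2/8 same-type → still unsatisfied.
  (4,2): 3/6 same-type → satisfied — stop here.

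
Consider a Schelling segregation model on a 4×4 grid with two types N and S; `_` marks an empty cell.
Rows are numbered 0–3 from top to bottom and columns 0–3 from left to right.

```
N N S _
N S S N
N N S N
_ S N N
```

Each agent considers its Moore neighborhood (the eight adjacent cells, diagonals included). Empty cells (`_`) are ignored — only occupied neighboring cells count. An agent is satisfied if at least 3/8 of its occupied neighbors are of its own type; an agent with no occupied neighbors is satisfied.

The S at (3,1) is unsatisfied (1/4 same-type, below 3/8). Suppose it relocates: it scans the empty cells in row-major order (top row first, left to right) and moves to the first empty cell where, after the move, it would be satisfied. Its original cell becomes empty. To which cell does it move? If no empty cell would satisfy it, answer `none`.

(0,3)

Vacating (3,1). Empty cells in order:
  (0,3): 2/3 same-type → satisfied — stop here.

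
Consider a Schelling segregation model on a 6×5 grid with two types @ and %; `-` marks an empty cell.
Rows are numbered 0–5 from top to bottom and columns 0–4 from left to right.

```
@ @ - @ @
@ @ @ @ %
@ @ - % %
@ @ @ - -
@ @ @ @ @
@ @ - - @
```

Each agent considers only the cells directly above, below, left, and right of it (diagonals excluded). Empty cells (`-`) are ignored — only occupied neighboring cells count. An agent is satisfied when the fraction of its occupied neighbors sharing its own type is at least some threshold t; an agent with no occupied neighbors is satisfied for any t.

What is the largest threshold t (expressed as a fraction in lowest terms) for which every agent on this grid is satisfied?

(0,0)@ 2/2
(0,1)@ 2/2
(0,3)@ 2/2
(0,4)@ 1/2
(1,0)@ 3/3
(1,1)@ 4/4
(1,2)@ 2/2
(1,3)@ 2/4
(1,4)% 1/3
(2,0)@ 3/3
(2,1)@ 3/3
(2,3)% 1/2
(2,4)% 2/2
(3,0)@ 3/3
(3,1)@ 4/4
(3,2)@ 2/2
(4,0)@ 3/3
(4,1)@ 4/4
(4,2)@ 3/3
(4,3)@ 2/2
(4,4)@ 2/2
(5,0)@ 2/2
(5,1)@ 2/2
(5,4)@ 1/1
The smallest same-type fraction is 1/3 at (1,4), which reduces to 1/3. Any threshold above that leaves this agent unsatisfied.

1/3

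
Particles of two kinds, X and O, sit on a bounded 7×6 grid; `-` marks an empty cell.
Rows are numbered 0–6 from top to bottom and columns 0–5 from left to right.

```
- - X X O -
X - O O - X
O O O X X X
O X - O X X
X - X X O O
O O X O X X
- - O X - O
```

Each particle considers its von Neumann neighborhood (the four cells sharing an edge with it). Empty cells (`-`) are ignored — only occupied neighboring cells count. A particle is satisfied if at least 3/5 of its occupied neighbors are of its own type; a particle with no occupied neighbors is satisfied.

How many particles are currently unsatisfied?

23

Row 0: (0,2)X 1/2 unhappy · (0,3)X 1/3 unhappy · (0,4)O 0/1 unhappy
Row 1: (1,0)X 0/1 unhappy · (1,2)O 2/3 ok · (1,3)O 1/3 unhappy · (1,5)X 1/1 ok
Row 2: (2,0)O 2/3 ok · (2,1)O 2/3 ok · (2,2)O 2/3 ok · (2,3)X 1/4 unhappy · (2,4)X 3/3 ok · (2,5)X 3/3 ok
Row 3: (3,0)O 1/3 unhappy · (3,1)X 0/2 unhappy · (3,3)O 0/3 unhappy · (3,4)X 2/4 unhappy · (3,5)X 2/3 ok
Row 4: (4,0)X 0/2 unhappy · (4,2)X 2/2 ok · (4,3)X 1/4 unhappy · (4,4)O 1/4 unhappy · (4,5)O 1/3 unhappy
Row 5: (5,0)O 1/2 unhappy · (5,1)O 1/2 unhappy · (5,2)X 1/4 unhappy · (5,3)O 0/4 unhappy · (5,4)X 1/3 unhappy · (5,5)X 1/3 unhappy
Row 6: (6,2)O 0/2 unhappy · (6,3)X 0/2 unhappy · (6,5)O 0/1 unhappy
Unsatisfied: (0,2), (0,3), (0,4), (1,0), (1,3), (2,3), (3,0), (3,1), (3,3), (3,4), (4,0), (4,3), (4,4), (4,5), (5,0), (5,1), (5,2), (5,3), (5,4), (5,5), (6,2), (6,3), (6,5) — 23 in total.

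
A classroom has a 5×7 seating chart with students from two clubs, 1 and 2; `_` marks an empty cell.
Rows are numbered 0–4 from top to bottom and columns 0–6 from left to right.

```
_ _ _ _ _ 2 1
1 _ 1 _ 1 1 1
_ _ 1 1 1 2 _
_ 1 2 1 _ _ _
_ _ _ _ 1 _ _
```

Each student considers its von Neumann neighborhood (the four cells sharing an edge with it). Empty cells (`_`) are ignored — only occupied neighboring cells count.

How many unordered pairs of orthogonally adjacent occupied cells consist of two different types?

Scan each occupied cell's neighbors to the right and below so each pair is counted once.
Row 0: 2(0,5)–1(0,6)≠ 2(0,5)–1(1,5)≠ 1(0,6)–1(1,6)=  → 2/3 unlike.
Row 1: 1(1,2)–1(2,2)= 1(1,4)–1(1,5)= 1(1,4)–1(2,4)= 1(1,5)–1(1,6)= 1(1,5)–2(2,5)≠  → 1/5 unlike.
Row 2: 1(2,2)–1(2,3)= 1(2,2)–2(3,2)≠ 1(2,3)–1(2,4)= 1(2,3)–1(3,3)= 1(2,4)–2(2,5)≠  → 2/5 unlike.
Row 3: 1(3,1)–2(3,2)≠ 2(3,2)–1(3,3)≠  → 2/2 unlike.
Total adjacent occupied pairs: 15; unlike-type pairs: 7.

7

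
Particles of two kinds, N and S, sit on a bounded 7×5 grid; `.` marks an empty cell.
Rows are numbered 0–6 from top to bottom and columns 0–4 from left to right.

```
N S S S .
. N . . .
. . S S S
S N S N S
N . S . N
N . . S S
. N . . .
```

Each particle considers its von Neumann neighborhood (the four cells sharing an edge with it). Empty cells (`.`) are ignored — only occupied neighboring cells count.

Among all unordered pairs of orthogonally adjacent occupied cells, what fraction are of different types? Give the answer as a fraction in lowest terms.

10/19

Scan each occupied cell's neighbors to the right and below so each pair is counted once.
Row 0: N(0,0)–S(0,1)≠ S(0,1)–S(0,2)= S(0,1)–N(1,1)≠ S(0,2)–S(0,3)=  → 2/4 unlike.
Row 2: S(2,2)–S(2,3)= S(2,2)–S(3,2)= S(2,3)–S(2,4)= S(2,3)–N(3,3)≠ S(2,4)–S(3,4)=  → 1/5 unlike.
Row 3: S(3,0)–N(3,1)≠ S(3,0)–N(4,0)≠ N(3,1)–S(3,2)≠ S(3,2)–N(3,3)≠ S(3,2)–S(4,2)= N(3,3)–S(3,4)≠ S(3,4)–N(4,4)≠  → 6/7 unlike.
Row 4: N(4,0)–N(5,0)= N(4,4)–S(5,4)≠  → 1/2 unlike.
Row 5: S(5,3)–S(5,4)=  → 0/1 unlike.
Total adjacent occupied pairs: 19; unlike-type pairs: 10.
10/19 is already in lowest terms.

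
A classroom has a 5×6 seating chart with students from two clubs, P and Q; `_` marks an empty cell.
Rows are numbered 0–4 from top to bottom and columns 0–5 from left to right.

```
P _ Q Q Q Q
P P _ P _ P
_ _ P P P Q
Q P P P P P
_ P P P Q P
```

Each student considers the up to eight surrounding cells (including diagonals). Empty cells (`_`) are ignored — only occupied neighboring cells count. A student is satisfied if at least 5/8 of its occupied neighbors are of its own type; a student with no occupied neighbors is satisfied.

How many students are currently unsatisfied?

Row 0: (0,0)P 2/2 ✓ · (0,2)Q 1/3 ✗ · (0,3)Q 2/3 ✓ · (0,4)Q 2/4 ✗ · (0,5)Q 1/2 ✗
Row 1: (1,0)P 2/2 ✓ · (1,1)P 3/4 ✓ · (1,3)P 3/6 ✗ · (1,5)P 1/4 ✗
Row 2: (2,2)P 6/6 ✓ · (2,3)P 6/6 ✓ · (2,4)P 6/7 ✓ · (2,5)Q 0/4 ✗
Row 3: (3,0)Q 0/2 ✗ · (3,1)P 4/5 ✓ · (3,2)P 7/7 ✓ · (3,3)P 7/8 ✓ · (3,4)P 6/8 ✓ · (3,5)P 3/5 ✗
Row 4: (4,1)P 3/4 ✓ · (4,2)P 5/5 ✓ · (4,3)P 4/5 ✓ · (4,4)Q 0/5 ✗ · (4,5)P 2/3 ✓
Unsatisfied: (0,2), (0,4), (0,5), (1,3), (1,5), (2,5), (3,0), (3,5), (4,4) — 9 in total.

9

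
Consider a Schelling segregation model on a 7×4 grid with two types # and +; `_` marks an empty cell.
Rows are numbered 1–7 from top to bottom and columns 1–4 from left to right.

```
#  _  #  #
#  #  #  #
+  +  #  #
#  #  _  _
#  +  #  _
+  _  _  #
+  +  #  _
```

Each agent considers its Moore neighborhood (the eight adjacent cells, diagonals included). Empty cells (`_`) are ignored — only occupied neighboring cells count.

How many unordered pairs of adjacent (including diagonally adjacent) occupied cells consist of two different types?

16

Scan each occupied cell's neighbors to the right and below (and the two forward diagonals) so each pair is counted once.
Row 1: #(1,1)–#(2,1)= #(1,1)–#(2,2)= #(1,3)–#(1,4)= #(1,3)–#(2,3)= #(1,3)–#(2,4)= #(1,3)–#(2,2)= #(1,4)–#(2,4)= #(1,4)–#(2,3)=  → 0/8 unlike.
Row 2: #(2,1)–#(2,2)= #(2,1)–+(3,1)≠ #(2,1)–+(3,2)≠ #(2,2)–#(2,3)= #(2,2)–+(3,2)≠ #(2,2)–#(3,3)= #(2,2)–+(3,1)≠ #(2,3)–#(2,4)= #(2,3)–#(3,3)= #(2,3)–#(3,4)= #(2,3)–+(3,2)≠ #(2,4)–#(3,4)= #(2,4)–#(3,3)=  → 5/13 unlike.
Row 3: +(3,1)–+(3,2)= +(3,1)–#(4,1)≠ +(3,1)–#(4,2)≠ +(3,2)–#(3,3)≠ +(3,2)–#(4,2)≠ +(3,2)–#(4,1)≠ #(3,3)–#(3,4)= #(3,3)–#(4,2)=  → 5/8 unlike.
Row 4: #(4,1)–#(4,2)= #(4,1)–#(5,1)= #(4,1)–+(5,2)≠ #(4,2)–+(5,2)≠ #(4,2)–#(5,3)= #(4,2)–#(5,1)=  → 2/6 unlike.
Row 5: #(5,1)–+(5,2)≠ #(5,1)–+(6,1)≠ +(5,2)–#(5,3)≠ +(5,2)–+(6,1)= #(5,3)–#(6,4)=  → 3/5 unlike.
Row 6: +(6,1)–+(7,1)= +(6,1)–+(7,2)= #(6,4)–#(7,3)=  → 0/3 unlike.
Row 7: +(7,1)–+(7,2)= +(7,2)–#(7,3)≠  → 1/2 unlike.
Total adjacent occupied pairs: 45; unlike-type pairs: 16.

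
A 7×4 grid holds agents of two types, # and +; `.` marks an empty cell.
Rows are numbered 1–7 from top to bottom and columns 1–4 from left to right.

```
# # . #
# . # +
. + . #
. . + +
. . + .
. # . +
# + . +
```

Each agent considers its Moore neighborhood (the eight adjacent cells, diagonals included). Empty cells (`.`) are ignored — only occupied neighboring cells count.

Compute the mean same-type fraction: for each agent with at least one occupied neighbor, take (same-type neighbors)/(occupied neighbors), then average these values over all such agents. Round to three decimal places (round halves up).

Row 1: (1,1)# 2/2 · (1,2)# 3/3 · (1,4)# 1/2
Row 2: (2,1)# 2/3 · (2,3)# 3/5 · (2,4)+ 0/3
Row 3: (3,2)+ 1/3 · (3,4)# 1/4
Row 4: (4,3)+ 3/4 · (4,4)+ 2/3
Row 5: (5,3)+ 3/4
Row 6: (6,2)# 1/3 · (6,4)+ 2/2
Row 7: (7,1)# 1/2 · (7,2)+ 0/2 · (7,4)+ 1/1
Sum over 16 agents: 2/2 + 3/3 + 1/2 + 2/3 + 3/5 + 0/3 + 1/3 + 1/4 + 3/4 + 2/3 + 3/4 + 1/3 + 2/2 + 1/2 + 0/2 + 1/1 = 187/20; mean = 187/20 ÷ 16 = 187/320 = 0.584375 → 0.584.

0.584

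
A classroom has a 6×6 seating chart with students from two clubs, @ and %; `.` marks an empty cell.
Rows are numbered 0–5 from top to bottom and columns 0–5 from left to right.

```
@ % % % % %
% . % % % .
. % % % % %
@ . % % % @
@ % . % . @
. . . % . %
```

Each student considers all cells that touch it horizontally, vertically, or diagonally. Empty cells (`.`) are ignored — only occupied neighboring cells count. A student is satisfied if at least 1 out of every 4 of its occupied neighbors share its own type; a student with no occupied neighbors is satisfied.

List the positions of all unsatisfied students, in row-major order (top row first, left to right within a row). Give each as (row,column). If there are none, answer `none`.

(0,0), (5,5)

(0,0)@ 0/2 not
(0,1)% 3/4 satisfied
(0,2)% 4/4 satisfied
(0,3)% 5/5 satisfied
(0,4)% 4/4 satisfied
(0,5)% 2/2 satisfied
(1,0)% 2/3 satisfied
(1,2)% 7/7 satisfied
(1,3)% 8/8 satisfied
(1,4)% 7/7 satisfied
(2,1)% 4/5 satisfied
(2,2)% 6/6 satisfied
(2,3)% 8/8 satisfied
(2,4)% 6/7 satisfied
(2,5)% 3/4 satisfied
(3,0)@ 1/3 satisfied
(3,2)% 6/6 satisfied
(3,3)% 6/6 satisfied
(3,4)% 5/7 satisfied
(3,5)@ 1/4 satisfied
(4,0)@ 1/2 satisfied
(4,1)% 1/3 satisfied
(4,3)% 4/4 satisfied
(4,5)@ 1/3 satisfied
(5,3)% 1/1 satisfied
(5,5)% 0/1 not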